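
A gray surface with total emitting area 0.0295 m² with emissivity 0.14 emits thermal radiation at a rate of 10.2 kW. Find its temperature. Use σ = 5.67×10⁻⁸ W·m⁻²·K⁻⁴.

T ≈ 2570 K

From P = εσAT⁴, T = (P / εσA)^(1/4) = (10200 / (0.14 × 5.67×10⁻⁸ × 0.0295))^(1/4).
T = (4.36×10^13)^(1/4) = 2570 K.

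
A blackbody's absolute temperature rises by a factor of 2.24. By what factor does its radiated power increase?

factor ≈ 25.2

P ∝ T⁴, so the power scales as (2.24)⁴ = 25.2.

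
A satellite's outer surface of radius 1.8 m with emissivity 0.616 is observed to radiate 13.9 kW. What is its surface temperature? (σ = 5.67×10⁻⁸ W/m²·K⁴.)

A = 4πr² = 4π × (1.8)² = 40.7 m².
From P = εσAT⁴, T = (P / εσA)^(1/4) = (13900 / (0.616 × 5.67×10⁻⁸ × 40.7))^(1/4).
T = (9.77×10^9)^(1/4) = 314 K.

T ≈ 314 K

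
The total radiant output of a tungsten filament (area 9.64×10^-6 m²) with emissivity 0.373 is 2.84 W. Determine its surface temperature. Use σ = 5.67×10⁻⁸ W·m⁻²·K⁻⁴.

T ≈ 1930 K

From P = εσAT⁴, T = (P / εσA)^(1/4) = (2.84 / (0.373 × 5.67×10⁻⁸ × 9.64×10^-6))^(1/4).
T = (1.39×10^13)^(1/4) = 1930 K.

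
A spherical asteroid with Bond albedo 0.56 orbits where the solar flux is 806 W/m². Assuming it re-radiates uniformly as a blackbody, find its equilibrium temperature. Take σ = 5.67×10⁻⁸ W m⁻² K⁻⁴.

Power absorbed = (1−a)S·πR²; power emitted = 4πR²σT⁴. Equating and cancelling πR²:
T = ((1−a)S / 4σ)^(1/4) = (355 / (4 × 5.67×10⁻⁸))^(1/4) = (1.56×10^9)^(1/4).
T = 199 K.

T ≈ 199 K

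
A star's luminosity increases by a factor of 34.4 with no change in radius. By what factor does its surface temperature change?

factor ≈ 2.42

P ∝ T⁴ ⇒ T ∝ P^(1/4), so T scales by (34.4)^(1/4) = 2.42.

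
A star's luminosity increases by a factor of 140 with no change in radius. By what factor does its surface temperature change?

factor ≈ 3.44

P ∝ T⁴ ⇒ T ∝ P^(1/4), so T scales by (140)^(1/4) = 3.44.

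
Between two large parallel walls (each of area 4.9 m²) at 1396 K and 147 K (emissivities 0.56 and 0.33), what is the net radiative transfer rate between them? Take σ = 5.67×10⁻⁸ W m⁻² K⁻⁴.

Q ≈ 2.76×10^5 W

For two large parallel gray plates, q = σ(T₁⁴ − T₂⁴) / (1/ε₁ + 1/ε₂ − 1).
1/ε₁ + 1/ε₂ − 1 = 1/0.56 + 1/0.33 − 1 = 3.816.
T₁⁴ − T₂⁴ = 3.80×10^12 − 4.67×10^8 = 3.80×10^12 K⁴.
q = 5.67×10⁻⁸ × 3.80×10^12 / 3.816 = 56400 W/m².
Q = q·A = 56400 × 4.9 = 2.76×10^5 W.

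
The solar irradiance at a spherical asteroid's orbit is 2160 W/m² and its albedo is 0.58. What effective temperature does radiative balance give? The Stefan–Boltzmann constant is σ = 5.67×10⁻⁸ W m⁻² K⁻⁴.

Power absorbed = (1−a)S·πR²; power emitted = 4πR²σT⁴. Equating and cancelling πR²:
T = ((1−a)S / 4σ)^(1/4) = (907 / (4 × 5.67×10⁻⁸))^(1/4) = (4.00×10^9)^(1/4).
T = 251 K.

T ≈ 251 K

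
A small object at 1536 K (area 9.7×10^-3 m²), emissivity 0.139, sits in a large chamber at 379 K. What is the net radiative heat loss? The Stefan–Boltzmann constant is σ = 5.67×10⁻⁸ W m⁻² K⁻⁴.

Q = εσA(T⁴ − T_s⁴). T⁴ − T_s⁴ = (1536)⁴ − (379)⁴ = 5.57×10^12 − 2.06×10^10 = 5.55×10^12 K⁴.
Q = 0.139 × 5.67×10⁻⁸ × 9.70×10^-3 × 5.55×10^12 = 424 W.

Q ≈ 424 W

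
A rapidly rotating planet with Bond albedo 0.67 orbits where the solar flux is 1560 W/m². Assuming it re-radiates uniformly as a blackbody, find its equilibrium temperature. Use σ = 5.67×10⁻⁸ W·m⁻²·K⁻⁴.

T ≈ 218 K

Power absorbed = (1−a)S·πR²; power emitted = 4πR²σT⁴. Equating and cancelling πR²:
T = ((1−a)S / 4σ)^(1/4) = (515 / (4 × 5.67×10⁻⁸))^(1/4) = (2.27×10^9)^(1/4).
T = 218 K.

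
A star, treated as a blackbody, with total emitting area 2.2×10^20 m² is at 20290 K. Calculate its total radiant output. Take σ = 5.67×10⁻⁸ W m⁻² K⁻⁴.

P = σAT⁴ = 5.67×10⁻⁸ × 2.20×10^20 × (20290)⁴ = 5.67×10⁻⁸ × 2.20×10^20 × 1.69×10^17.
P = 2.11×10^30 W.

P ≈ 2.11×10^30 W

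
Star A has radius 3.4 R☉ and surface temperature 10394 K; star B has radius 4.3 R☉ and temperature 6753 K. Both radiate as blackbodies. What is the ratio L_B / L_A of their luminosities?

L_B/L_A ≈ 0.285

L = 4πR²σT⁴ ∝ R²T⁴, so L_B/L_A = (4.3/3.4)² × (6753/10394)⁴ = 1.60 × 0.178 = 0.285.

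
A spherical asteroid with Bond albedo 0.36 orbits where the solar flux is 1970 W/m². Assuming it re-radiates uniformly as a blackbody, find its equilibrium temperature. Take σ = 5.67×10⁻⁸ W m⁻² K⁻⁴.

Power absorbed = (1−a)S·πR²; power emitted = 4πR²σT⁴. Equating and cancelling πR²:
T = ((1−a)S / 4σ)^(1/4) = (1260 / (4 × 5.67×10⁻⁸))^(1/4) = (5.56×10^9)^(1/4).
T = 273 K.

T ≈ 273 K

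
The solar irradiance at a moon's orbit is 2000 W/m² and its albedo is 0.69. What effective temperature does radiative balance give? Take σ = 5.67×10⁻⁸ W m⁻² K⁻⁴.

T ≈ 229 K

Power absorbed = (1−a)S·πR²; power emitted = 4πR²σT⁴. Equating and cancelling πR²:
T = ((1−a)S / 4σ)^(1/4) = (620 / (4 × 5.67×10⁻⁸))^(1/4) = (2.73×10^9)^(1/4).
T = 229 K.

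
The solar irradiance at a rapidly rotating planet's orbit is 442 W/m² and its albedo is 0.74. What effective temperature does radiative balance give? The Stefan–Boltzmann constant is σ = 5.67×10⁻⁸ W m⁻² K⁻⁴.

T ≈ 150 K

Power absorbed = (1−a)S·πR²; power emitted = 4πR²σT⁴. Equating and cancelling πR²:
T = ((1−a)S / 4σ)^(1/4) = (115 / (4 × 5.67×10⁻⁸))^(1/4) = (5.07×10^8)^(1/4).
T = 150 K.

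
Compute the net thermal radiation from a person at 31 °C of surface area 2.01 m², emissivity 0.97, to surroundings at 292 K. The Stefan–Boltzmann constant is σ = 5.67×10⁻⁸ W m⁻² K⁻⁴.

Q ≈ 140 W

Convert: 31 °C = 304 K.
Q = εσA(T⁴ − T_s⁴). T⁴ − T_s⁴ = (304)⁴ − (292)⁴ = 8.54×10^9 − 7.27×10^9 = 1.27×10^9 K⁴.
Q = 0.97 × 5.67×10⁻⁸ × 2.01 × 1.27×10^9 = 140 W.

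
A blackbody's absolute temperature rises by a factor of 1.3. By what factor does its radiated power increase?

P ∝ T⁴, so the power scales as (1.3)⁴ = 2.86.

factor ≈ 2.86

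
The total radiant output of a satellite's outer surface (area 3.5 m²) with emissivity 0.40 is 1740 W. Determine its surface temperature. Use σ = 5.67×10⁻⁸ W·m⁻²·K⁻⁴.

From P = εσAT⁴, T = (P / εσA)^(1/4) = (1740 / (0.40 × 5.67×10⁻⁸ × 3.50))^(1/4).
T = (2.19×10^10)^(1/4) = 385 K.

T ≈ 385 K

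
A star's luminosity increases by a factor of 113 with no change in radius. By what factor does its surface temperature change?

P ∝ T⁴ ⇒ T ∝ P^(1/4), so T scales by (113)^(1/4) = 3.26.

factor ≈ 3.26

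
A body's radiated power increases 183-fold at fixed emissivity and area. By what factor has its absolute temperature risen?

factor ≈ 3.68

P ∝ T⁴ ⇒ T ∝ P^(1/4), so T scales by (183)^(1/4) = 3.68.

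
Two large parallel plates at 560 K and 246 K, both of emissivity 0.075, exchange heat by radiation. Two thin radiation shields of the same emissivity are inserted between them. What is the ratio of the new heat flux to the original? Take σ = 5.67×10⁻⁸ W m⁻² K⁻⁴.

With N identical shields there are N+1 = 3 gaps in series, each with the same radiative resistance, so the flux falls to 1/(N+1) of its unshielded value.

ratio ≈ 0.333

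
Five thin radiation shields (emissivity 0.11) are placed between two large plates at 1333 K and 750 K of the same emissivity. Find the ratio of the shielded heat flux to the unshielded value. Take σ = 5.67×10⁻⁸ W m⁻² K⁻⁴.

ratio ≈ 0.167

With N identical shields there are N+1 = 6 gaps in series, each with the same radiative resistance, so the flux falls to 1/(N+1) of its unshielded value.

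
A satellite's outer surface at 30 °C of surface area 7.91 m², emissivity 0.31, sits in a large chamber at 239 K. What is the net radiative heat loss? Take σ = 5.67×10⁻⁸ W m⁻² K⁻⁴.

Q ≈ 718 W

Convert: 30 °C = 303 K.
Q = εσA(T⁴ − T_s⁴). T⁴ − T_s⁴ = (303)⁴ − (239)⁴ = 8.43×10^9 − 3.26×10^9 = 5.17×10^9 K⁴.
Q = 0.31 × 5.67×10⁻⁸ × 7.91 × 5.17×10^9 = 718 W.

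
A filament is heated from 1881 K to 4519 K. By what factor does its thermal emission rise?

ratio ≈ 33.3

P ∝ T⁴, so the ratio is (4519/1881)⁴ = (2.402)⁴ = 33.3.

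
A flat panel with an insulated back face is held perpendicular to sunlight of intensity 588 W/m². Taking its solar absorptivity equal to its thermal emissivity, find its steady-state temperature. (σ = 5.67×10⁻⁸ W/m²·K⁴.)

Absorbed flux αS = emitted flux εσT⁴ (one radiating face); with α = ε, T = (S/σ)^(1/4).
T = (588 / 5.67×10⁻⁸)^(1/4) = (1.04×10^10)^(1/4).
T = 319 K.

T ≈ 319 K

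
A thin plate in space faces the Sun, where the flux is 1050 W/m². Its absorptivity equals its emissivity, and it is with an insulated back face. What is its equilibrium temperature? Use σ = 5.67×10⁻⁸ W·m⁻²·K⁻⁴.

Absorbed flux αS = emitted flux εσT⁴ (one radiating face); with α = ε, T = (S/σ)^(1/4).
T = (1050 / 5.67×10⁻⁸)^(1/4) = (1.85×10^10)^(1/4).
T = 369 K.

T ≈ 369 K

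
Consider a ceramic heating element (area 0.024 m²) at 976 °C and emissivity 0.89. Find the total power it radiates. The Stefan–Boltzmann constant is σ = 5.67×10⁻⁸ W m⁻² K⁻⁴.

P ≈ 2950 W

976 °C = 1249 K.
Stefan–Boltzmann: P = εσAT⁴ = 0.89 × 5.67×10⁻⁸ × 0.0240 × (1249)⁴ = 0.89 × 5.67×10⁻⁸ × 0.0240 × 2.43×10^12.
P = 2950 W.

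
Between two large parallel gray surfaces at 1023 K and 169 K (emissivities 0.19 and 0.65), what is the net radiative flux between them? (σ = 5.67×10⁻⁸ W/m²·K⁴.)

For two large parallel gray plates, q = σ(T₁⁴ − T₂⁴) / (1/ε₁ + 1/ε₂ − 1).
1/ε₁ + 1/ε₂ − 1 = 1/0.19 + 1/0.65 − 1 = 5.802.
T₁⁴ − T₂⁴ = 1.10×10^12 − 8.16×10^8 = 1.09×10^12 K⁴.
q = 5.67×10⁻⁸ × 1.09×10^12 / 5.802 = 10700 W/m².

q ≈ 10700 W/m²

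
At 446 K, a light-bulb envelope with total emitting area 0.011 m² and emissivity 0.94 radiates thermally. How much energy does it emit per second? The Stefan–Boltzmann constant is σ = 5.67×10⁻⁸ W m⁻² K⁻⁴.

P ≈ 23.2 W

Stefan–Boltzmann: P = εσAT⁴ = 0.94 × 5.67×10⁻⁸ × 0.0110 × (446)⁴ = 0.94 × 5.67×10⁻⁸ × 0.0110 × 3.96×10^10.
P = 23.2 W.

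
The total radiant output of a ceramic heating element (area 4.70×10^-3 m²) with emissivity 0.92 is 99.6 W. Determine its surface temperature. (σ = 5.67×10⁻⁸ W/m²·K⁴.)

T ≈ 798 K

From P = εσAT⁴, T = (P / εσA)^(1/4) = (99.6 / (0.92 × 5.67×10⁻⁸ × 4.70×10^-3))^(1/4).
T = (4.06×10^11)^(1/4) = 798 K.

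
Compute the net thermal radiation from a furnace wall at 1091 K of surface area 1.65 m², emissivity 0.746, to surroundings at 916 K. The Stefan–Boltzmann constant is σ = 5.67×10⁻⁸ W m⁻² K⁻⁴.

Q = εσA(T⁴ − T_s⁴). T⁴ − T_s⁴ = (1091)⁴ − (916)⁴ = 1.42×10^12 − 7.04×10^11 = 7.13×10^11 K⁴.
Q = 0.746 × 5.67×10⁻⁸ × 1.65 × 7.13×10^11 = 49700 W.

Q ≈ 49700 W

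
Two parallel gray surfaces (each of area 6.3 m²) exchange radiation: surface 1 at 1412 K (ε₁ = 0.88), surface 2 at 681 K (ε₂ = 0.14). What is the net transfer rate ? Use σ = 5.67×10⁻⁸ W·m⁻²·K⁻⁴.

Q ≈ 1.85×10^5 W

For two large parallel gray plates, q = σ(T₁⁴ − T₂⁴) / (1/ε₁ + 1/ε₂ − 1).
1/ε₁ + 1/ε₂ − 1 = 1/0.88 + 1/0.14 − 1 = 7.279.
T₁⁴ − T₂⁴ = 3.98×10^12 − 2.15×10^11 = 3.76×10^12 K⁴.
q = 5.67×10⁻⁸ × 3.76×10^12 / 7.279 = 29300 W/m².
Q = q·A = 29300 × 6.3 = 1.85×10^5 W.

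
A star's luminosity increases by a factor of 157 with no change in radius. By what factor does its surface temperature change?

P ∝ T⁴ ⇒ T ∝ P^(1/4), so T scales by (157)^(1/4) = 3.54.

factor ≈ 3.54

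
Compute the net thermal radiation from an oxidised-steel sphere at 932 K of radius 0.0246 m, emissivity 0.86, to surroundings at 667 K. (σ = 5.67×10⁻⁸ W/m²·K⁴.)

A = 4πr² = 4π × (0.0246)² = 7.60×10^-3 m².
Q = εσA(T⁴ − T_s⁴). T⁴ − T_s⁴ = (932)⁴ − (667)⁴ = 7.55×10^11 − 1.98×10^11 = 5.57×10^11 K⁴.
Q = 0.86 × 5.67×10⁻⁸ × 7.60×10^-3 × 5.57×10^11 = 206 W.

Q ≈ 206 W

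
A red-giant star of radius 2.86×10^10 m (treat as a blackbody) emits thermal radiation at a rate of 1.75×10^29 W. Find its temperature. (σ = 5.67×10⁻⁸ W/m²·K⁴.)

A = 4πr² = 4π × (2.86×10^10)² = 1.03×10^22 m².
From P = σAT⁴, T = (P / σA)^(1/4) = (1.75×10^29 / (5.67×10⁻⁸ × 1.03×10^22))^(1/4).
T = (3.00×10^14)^(1/4) = 4160 K.

T ≈ 4160 K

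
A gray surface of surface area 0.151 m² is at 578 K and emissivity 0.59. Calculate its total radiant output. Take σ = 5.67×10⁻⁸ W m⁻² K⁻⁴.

P = εσAT⁴ = 0.59 × 5.67×10⁻⁸ × 0.151 × (578)⁴ = 0.59 × 5.67×10⁻⁸ × 0.151 × 1.12×10^11.
P = 564 W.

P ≈ 564 W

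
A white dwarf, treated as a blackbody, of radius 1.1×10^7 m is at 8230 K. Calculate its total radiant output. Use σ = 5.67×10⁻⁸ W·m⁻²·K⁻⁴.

A = 4πr² = 4π × (1.1×10^7)² = 1.52×10^15 m².
P = σAT⁴ = 5.67×10⁻⁸ × 1.52×10^15 × (8230)⁴ = 5.67×10⁻⁸ × 1.52×10^15 × 4.59×10^15.
P = 3.96×10^23 W.

P ≈ 3.96×10^23 W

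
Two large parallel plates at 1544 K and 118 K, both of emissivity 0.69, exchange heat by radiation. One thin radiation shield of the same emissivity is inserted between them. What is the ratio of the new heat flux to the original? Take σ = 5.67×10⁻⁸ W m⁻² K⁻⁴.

With N identical shields there are N+1 = 2 gaps in series, each with the same radiative resistance, so the flux falls to 1/(N+1) of its unshielded value.

ratio ≈ 0.500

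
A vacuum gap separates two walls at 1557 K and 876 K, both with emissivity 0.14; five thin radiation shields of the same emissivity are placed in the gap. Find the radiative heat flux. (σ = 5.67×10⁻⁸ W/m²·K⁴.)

q ≈ 3760 W/m²

Each of the 6 gaps contributes resistance (2/ε − 1) = 2/0.14 − 1 = 13.29; total = 79.71.
q = σ(T₁⁴ − T₂⁴) / 79.71 = 5.67×10⁻⁸ × 5.29×10^12 / 79.71 = 3760 W/m².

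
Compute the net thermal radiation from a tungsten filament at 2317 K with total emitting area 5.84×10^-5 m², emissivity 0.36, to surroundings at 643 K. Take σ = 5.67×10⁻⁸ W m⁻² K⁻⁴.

Q ≈ 34.2 W

Q = εσA(T⁴ − T_s⁴). T⁴ − T_s⁴ = (2317)⁴ − (643)⁴ = 2.88×10^13 − 1.71×10^11 = 2.86×10^13 K⁴.
Q = 0.36 × 5.67×10⁻⁸ × 5.84×10^-5 × 2.86×10^13 = 34.2 W.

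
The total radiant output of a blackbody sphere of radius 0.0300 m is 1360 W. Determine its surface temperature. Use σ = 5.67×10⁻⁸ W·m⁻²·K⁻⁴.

T ≈ 1210 K

A = 4πr² = 4π × (0.0300)² = 0.0113 m².
From P = σAT⁴, T = (P / σA)^(1/4) = (1360 / (5.67×10⁻⁸ × 0.0113))^(1/4).
T = (2.12×10^12)^(1/4) = 1210 K.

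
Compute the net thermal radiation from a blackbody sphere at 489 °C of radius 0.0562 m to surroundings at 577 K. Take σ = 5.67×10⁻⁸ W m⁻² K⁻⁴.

A = 4πr² = 4π × (0.0562)² = 0.0397 m².
Convert: 489 °C = 762 K.
Q = σA(T⁴ − T_s⁴). T⁴ − T_s⁴ = (762)⁴ − (577)⁴ = 3.37×10^11 − 1.11×10^11 = 2.26×10^11 K⁴.
Q = 5.67×10⁻⁸ × 0.0397 × 2.26×10^11 = 509 W.

Q ≈ 509 W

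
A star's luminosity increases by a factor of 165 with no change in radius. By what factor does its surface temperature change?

factor ≈ 3.58

P ∝ T⁴ ⇒ T ∝ P^(1/4), so T scales by (165)^(1/4) = 3.58.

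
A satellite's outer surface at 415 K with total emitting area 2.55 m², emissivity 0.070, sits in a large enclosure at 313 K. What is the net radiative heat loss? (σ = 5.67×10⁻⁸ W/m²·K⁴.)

Q = εσA(T⁴ − T_s⁴). T⁴ − T_s⁴ = (415)⁴ − (313)⁴ = 2.97×10^10 − 9.60×10^9 = 2.01×10^10 K⁴.
Q = 0.070 × 5.67×10⁻⁸ × 2.55 × 2.01×10^10 = 203 W.

Q ≈ 203 W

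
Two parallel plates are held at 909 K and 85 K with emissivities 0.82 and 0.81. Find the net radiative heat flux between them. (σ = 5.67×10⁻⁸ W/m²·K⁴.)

For two large parallel gray plates, q = σ(T₁⁴ − T₂⁴) / (1/ε₁ + 1/ε₂ − 1).
1/ε₁ + 1/ε₂ − 1 = 1/0.82 + 1/0.81 − 1 = 1.454.
T₁⁴ − T₂⁴ = 6.83×10^11 − 5.22×10^7 = 6.83×10^11 K⁴.
q = 5.67×10⁻⁸ × 6.83×10^11 / 1.454 = 26600 W/m².

q ≈ 26600 W/m²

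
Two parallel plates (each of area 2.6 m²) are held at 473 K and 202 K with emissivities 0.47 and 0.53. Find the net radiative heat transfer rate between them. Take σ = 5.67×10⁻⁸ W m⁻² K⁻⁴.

Q ≈ 2370 W

For two large parallel gray plates, q = σ(T₁⁴ − T₂⁴) / (1/ε₁ + 1/ε₂ − 1).
1/ε₁ + 1/ε₂ − 1 = 1/0.47 + 1/0.53 − 1 = 3.014.
T₁⁴ − T₂⁴ = 5.01×10^10 − 1.66×10^9 = 4.84×10^10 K⁴.
q = 5.67×10⁻⁸ × 4.84×10^10 / 3.014 = 910 W/m².
Q = q·A = 910 × 2.6 = 2370 W.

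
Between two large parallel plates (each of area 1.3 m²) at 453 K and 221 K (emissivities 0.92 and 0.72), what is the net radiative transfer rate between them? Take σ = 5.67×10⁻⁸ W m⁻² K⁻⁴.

For two large parallel gray plates, q = σ(T₁⁴ − T₂⁴) / (1/ε₁ + 1/ε₂ − 1).
1/ε₁ + 1/ε₂ − 1 = 1/0.92 + 1/0.72 − 1 = 1.476.
T₁⁴ − T₂⁴ = 4.21×10^10 − 2.39×10^9 = 3.97×10^10 K⁴.
q = 5.67×10⁻⁸ × 3.97×10^10 / 1.476 = 1530 W/m².
Q = q·A = 1530 × 1.3 = 1980 W.

Q ≈ 1980 W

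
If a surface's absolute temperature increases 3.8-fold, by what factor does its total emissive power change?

factor ≈ 209

P ∝ T⁴, so the power scales as (3.8)⁴ = 209.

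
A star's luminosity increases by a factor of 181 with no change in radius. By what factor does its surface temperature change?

factor ≈ 3.67

P ∝ T⁴ ⇒ T ∝ P^(1/4), so T scales by (181)^(1/4) = 3.67.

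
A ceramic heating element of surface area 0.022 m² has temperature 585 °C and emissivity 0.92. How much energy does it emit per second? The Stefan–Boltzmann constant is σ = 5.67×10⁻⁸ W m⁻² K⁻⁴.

585 °C = 858 K.
Stefan–Boltzmann: P = εσAT⁴ = 0.92 × 5.67×10⁻⁸ × 0.0220 × (858)⁴ = 0.92 × 5.67×10⁻⁸ × 0.0220 × 5.42×10^11.
P = 622 W.

P ≈ 622 W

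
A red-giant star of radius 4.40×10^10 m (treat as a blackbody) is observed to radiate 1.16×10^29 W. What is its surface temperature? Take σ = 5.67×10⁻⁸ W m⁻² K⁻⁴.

T ≈ 3030 K

A = 4πr² = 4π × (4.40×10^10)² = 2.43×10^22 m².
From P = σAT⁴, T = (P / σA)^(1/4) = (1.16×10^29 / (5.67×10⁻⁸ × 2.43×10^22))^(1/4).
T = (8.41×10^13)^(1/4) = 3030 K.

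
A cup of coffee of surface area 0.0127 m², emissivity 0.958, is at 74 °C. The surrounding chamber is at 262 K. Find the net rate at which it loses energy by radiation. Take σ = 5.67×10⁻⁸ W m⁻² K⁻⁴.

Q ≈ 6.75 W

Convert: 74 °C = 347 K.
Q = εσA(T⁴ − T_s⁴). T⁴ − T_s⁴ = (347)⁴ − (262)⁴ = 1.45×10^10 − 4.71×10^9 = 9.79×10^9 K⁴.
Q = 0.958 × 5.67×10⁻⁸ × 0.0127 × 9.79×10^9 = 6.75 W.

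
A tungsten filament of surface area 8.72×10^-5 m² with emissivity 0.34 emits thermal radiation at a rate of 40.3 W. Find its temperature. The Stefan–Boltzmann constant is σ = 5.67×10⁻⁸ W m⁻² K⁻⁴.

T ≈ 2210 K

From P = εσAT⁴, T = (P / εσA)^(1/4) = (40.3 / (0.34 × 5.67×10⁻⁸ × 8.72×10^-5))^(1/4).
T = (2.40×10^13)^(1/4) = 2210 K.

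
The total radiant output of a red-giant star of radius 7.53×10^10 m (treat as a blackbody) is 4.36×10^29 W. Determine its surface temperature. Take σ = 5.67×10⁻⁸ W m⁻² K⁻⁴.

T ≈ 3220 K

A = 4πr² = 4π × (7.53×10^10)² = 7.13×10^22 m².
From P = σAT⁴, T = (P / σA)^(1/4) = (4.36×10^29 / (5.67×10⁻⁸ × 7.13×10^22))^(1/4).
T = (1.08×10^14)^(1/4) = 3220 K.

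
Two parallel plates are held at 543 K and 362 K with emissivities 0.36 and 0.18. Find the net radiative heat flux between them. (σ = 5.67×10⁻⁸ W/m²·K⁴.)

For two large parallel gray plates, q = σ(T₁⁴ − T₂⁴) / (1/ε₁ + 1/ε₂ − 1).
1/ε₁ + 1/ε₂ − 1 = 1/0.36 + 1/0.18 − 1 = 7.333.
T₁⁴ − T₂⁴ = 8.69×10^10 − 1.72×10^10 = 6.98×10^10 K⁴.
q = 5.67×10⁻⁸ × 6.98×10^10 / 7.333 = 539 W/m².

q ≈ 539 W/m²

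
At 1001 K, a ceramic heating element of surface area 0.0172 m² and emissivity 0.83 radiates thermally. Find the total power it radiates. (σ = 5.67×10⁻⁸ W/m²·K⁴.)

P = εσAT⁴ = 0.83 × 5.67×10⁻⁸ × 0.0172 × (1001)⁴ = 0.83 × 5.67×10⁻⁸ × 0.0172 × 1.00×10^12.
P = 813 W.

P ≈ 813 W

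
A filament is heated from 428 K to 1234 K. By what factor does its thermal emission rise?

P ∝ T⁴, so the ratio is (1234/428)⁴ = (2.883)⁴ = 69.1.

ratio ≈ 69.1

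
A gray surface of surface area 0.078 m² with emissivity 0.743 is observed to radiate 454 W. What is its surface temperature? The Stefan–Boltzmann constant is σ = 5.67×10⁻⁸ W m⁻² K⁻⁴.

From P = εσAT⁴, T = (P / εσA)^(1/4) = (454 / (0.743 × 5.67×10⁻⁸ × 0.0780))^(1/4).
T = (1.38×10^11)^(1/4) = 610 K.

T ≈ 610 K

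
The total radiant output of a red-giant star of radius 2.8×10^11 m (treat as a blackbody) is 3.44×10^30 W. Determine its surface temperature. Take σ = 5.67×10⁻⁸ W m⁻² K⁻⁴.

A = 4πr² = 4π × (2.8×10^11)² = 9.85×10^23 m².
From P = σAT⁴, T = (P / σA)^(1/4) = (3.44×10^30 / (5.67×10⁻⁸ × 9.85×10^23))^(1/4).
T = (6.16×10^13)^(1/4) = 2800 K.

T ≈ 2800 K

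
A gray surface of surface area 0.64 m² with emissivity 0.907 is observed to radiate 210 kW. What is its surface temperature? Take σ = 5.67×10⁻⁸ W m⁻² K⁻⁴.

T ≈ 1590 K

From P = εσAT⁴, T = (P / εσA)^(1/4) = (2.10×10^5 / (0.907 × 5.67×10⁻⁸ × 0.640))^(1/4).
T = (6.38×10^12)^(1/4) = 1590 K.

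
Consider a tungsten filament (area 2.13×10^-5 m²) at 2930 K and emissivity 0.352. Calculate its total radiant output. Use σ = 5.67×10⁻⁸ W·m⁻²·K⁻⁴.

P ≈ 31.3 W

Stefan–Boltzmann: P = εσAT⁴ = 0.352 × 5.67×10⁻⁸ × 2.13×10^-5 × (2930)⁴ = 0.352 × 5.67×10⁻⁸ × 2.13×10^-5 × 7.37×10^13.
P = 31.3 W.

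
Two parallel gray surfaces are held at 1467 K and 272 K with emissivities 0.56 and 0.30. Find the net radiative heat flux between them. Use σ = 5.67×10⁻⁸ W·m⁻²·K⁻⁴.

q ≈ 63700 W/m²

For two large parallel gray plates, q = σ(T₁⁴ − T₂⁴) / (1/ε₁ + 1/ε₂ − 1).
1/ε₁ + 1/ε₂ − 1 = 1/0.56 + 1/0.30 − 1 = 4.119.
T₁⁴ − T₂⁴ = 4.63×10^12 − 5.47×10^9 = 4.63×10^12 K⁴.
q = 5.67×10⁻⁸ × 4.63×10^12 / 4.119 = 63700 W/m².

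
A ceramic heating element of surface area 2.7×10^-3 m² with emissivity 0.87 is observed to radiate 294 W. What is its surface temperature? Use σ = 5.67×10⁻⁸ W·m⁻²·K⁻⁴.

From P = εσAT⁴, T = (P / εσA)^(1/4) = (294 / (0.87 × 5.67×10⁻⁸ × 2.70×10^-3))^(1/4).
T = (2.21×10^12)^(1/4) = 1220 K.

T ≈ 1220 K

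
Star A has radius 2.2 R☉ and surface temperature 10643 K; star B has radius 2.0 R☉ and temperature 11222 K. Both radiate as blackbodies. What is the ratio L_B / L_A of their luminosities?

L = 4πR²σT⁴ ∝ R²T⁴, so L_B/L_A = (2.0/2.2)² × (11222/10643)⁴ = 0.826 × 1.24 = 1.02.

L_B/L_A ≈ 1.02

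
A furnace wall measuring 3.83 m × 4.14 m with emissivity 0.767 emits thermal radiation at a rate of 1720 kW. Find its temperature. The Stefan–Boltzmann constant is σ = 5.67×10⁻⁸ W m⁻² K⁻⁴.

A = 3.83 × 4.14 = 15.9 m².
From P = εσAT⁴, T = (P / εσA)^(1/4) = (1.72×10^6 / (0.767 × 5.67×10⁻⁸ × 15.9))^(1/4).
T = (2.49×10^12)^(1/4) = 1260 K.

T ≈ 1260 K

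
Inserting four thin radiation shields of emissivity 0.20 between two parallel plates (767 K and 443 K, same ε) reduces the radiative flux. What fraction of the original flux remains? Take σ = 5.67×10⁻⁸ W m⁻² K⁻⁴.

ratio ≈ 0.200

With N identical shields there are N+1 = 5 gaps in series, each with the same radiative resistance, so the flux falls to 1/(N+1) of its unshielded value.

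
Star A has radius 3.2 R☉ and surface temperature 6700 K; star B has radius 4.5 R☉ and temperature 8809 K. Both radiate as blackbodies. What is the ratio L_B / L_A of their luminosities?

L_B/L_A ≈ 5.91

L = 4πR²σT⁴ ∝ R²T⁴, so L_B/L_A = (4.5/3.2)² × (8809/6700)⁴ = 1.98 × 2.99 = 5.91.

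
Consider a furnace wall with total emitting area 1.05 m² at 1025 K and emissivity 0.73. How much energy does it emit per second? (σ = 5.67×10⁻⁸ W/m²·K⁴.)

Stefan–Boltzmann: P = εσAT⁴ = 0.73 × 5.67×10⁻⁸ × 1.05 × (1025)⁴ = 0.73 × 5.67×10⁻⁸ × 1.05 × 1.10×10^12.
P = 48000 W.

P ≈ 48000 W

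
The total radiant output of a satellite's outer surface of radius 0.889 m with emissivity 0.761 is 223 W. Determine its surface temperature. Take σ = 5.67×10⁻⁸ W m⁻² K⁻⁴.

A = 4πr² = 4π × (0.889)² = 9.93 m².
From P = εσAT⁴, T = (P / εσA)^(1/4) = (223 / (0.761 × 5.67×10⁻⁸ × 9.93))^(1/4).
T = (5.20×10^8)^(1/4) = 151 K.

T ≈ 151 K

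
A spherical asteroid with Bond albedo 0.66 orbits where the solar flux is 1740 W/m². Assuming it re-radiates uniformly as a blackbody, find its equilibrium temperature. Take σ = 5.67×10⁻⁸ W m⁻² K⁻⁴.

T ≈ 226 K

Power absorbed = (1−a)S·πR²; power emitted = 4πR²σT⁴. Equating and cancelling πR²:
T = ((1−a)S / 4σ)^(1/4) = (592 / (4 × 5.67×10⁻⁸))^(1/4) = (2.61×10^9)^(1/4).
T = 226 K.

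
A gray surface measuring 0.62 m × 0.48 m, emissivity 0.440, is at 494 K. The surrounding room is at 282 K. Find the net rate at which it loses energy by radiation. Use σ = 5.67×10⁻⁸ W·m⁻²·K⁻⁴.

Q ≈ 395 W

A = 0.62 × 0.48 = 0.298 m².
Q = εσA(T⁴ − T_s⁴). T⁴ − T_s⁴ = (494)⁴ − (282)⁴ = 5.96×10^10 − 6.32×10^9 = 5.32×10^10 K⁴.
Q = 0.440 × 5.67×10⁻⁸ × 0.298 × 5.32×10^10 = 395 W.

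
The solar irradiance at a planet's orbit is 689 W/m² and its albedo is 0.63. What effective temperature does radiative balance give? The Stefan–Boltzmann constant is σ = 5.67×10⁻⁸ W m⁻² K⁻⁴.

T ≈ 183 K

Power absorbed = (1−a)S·πR²; power emitted = 4πR²σT⁴. Equating and cancelling πR²:
T = ((1−a)S / 4σ)^(1/4) = (255 / (4 × 5.67×10⁻⁸))^(1/4) = (1.12×10^9)^(1/4).
T = 183 K.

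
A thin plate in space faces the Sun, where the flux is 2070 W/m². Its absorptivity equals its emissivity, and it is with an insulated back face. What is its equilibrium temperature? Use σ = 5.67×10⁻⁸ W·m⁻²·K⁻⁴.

Absorbed flux αS = emitted flux εσT⁴ (one radiating face); with α = ε, T = (S/σ)^(1/4).
T = (2070 / 5.67×10⁻⁸)^(1/4) = (3.65×10^10)^(1/4).
T = 437 K.

T ≈ 437 K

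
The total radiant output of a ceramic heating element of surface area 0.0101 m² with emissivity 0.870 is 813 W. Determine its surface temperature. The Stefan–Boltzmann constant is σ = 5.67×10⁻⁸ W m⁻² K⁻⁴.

From P = εσAT⁴, T = (P / εσA)^(1/4) = (813 / (0.870 × 5.67×10⁻⁸ × 0.0101))^(1/4).
T = (1.63×10^12)^(1/4) = 1130 K.

T ≈ 1130 K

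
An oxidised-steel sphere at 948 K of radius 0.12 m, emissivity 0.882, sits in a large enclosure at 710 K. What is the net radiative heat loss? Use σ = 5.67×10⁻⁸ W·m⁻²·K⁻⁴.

A = 4πr² = 4π × (0.12)² = 0.181 m².
Q = εσA(T⁴ − T_s⁴). T⁴ − T_s⁴ = (948)⁴ − (710)⁴ = 8.08×10^11 − 2.54×10^11 = 5.54×10^11 K⁴.
Q = 0.882 × 5.67×10⁻⁸ × 0.181 × 5.54×10^11 = 5010 W.

Q ≈ 5010 W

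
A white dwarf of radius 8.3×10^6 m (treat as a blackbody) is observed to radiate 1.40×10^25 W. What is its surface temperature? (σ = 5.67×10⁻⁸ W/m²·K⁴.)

T ≈ 23100 K

A = 4πr² = 4π × (8.3×10^6)² = 8.66×10^14 m².
From P = σAT⁴, T = (P / σA)^(1/4) = (1.40×10^25 / (5.67×10⁻⁸ × 8.66×10^14))^(1/4).
T = (2.85×10^17)^(1/4) = 23100 K.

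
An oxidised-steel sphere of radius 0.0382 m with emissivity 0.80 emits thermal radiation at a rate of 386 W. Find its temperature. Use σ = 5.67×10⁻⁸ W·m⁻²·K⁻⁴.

A = 4πr² = 4π × (0.0382)² = 0.0183 m².
From P = εσAT⁴, T = (P / εσA)^(1/4) = (386 / (0.80 × 5.67×10⁻⁸ × 0.0183))^(1/4).
T = (4.64×10^11)^(1/4) = 825 K.

T ≈ 825 K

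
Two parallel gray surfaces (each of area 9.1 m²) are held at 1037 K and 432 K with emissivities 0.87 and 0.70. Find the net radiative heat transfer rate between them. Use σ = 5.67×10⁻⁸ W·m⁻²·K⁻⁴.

Q ≈ 3.67×10^5 W

For two large parallel gray plates, q = σ(T₁⁴ − T₂⁴) / (1/ε₁ + 1/ε₂ − 1).
1/ε₁ + 1/ε₂ − 1 = 1/0.87 + 1/0.70 − 1 = 1.578.
T₁⁴ − T₂⁴ = 1.16×10^12 − 3.48×10^10 = 1.12×10^12 K⁴.
q = 5.67×10⁻⁸ × 1.12×10^12 / 1.578 = 40300 W/m².
Q = q·A = 40300 × 9.1 = 3.67×10^5 W.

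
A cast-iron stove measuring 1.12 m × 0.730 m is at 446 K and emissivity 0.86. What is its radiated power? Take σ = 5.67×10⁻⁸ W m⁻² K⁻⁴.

A = 1.12 × 0.730 = 0.818 m².
P = εσAT⁴ = 0.86 × 5.67×10⁻⁸ × 0.818 × (446)⁴ = 0.86 × 5.67×10⁻⁸ × 0.818 × 3.96×10^10.
P = 1580 W.

P ≈ 1580 W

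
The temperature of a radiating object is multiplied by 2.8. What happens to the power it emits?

P ∝ T⁴, so the power scales as (2.8)⁴ = 61.5.

factor ≈ 61.5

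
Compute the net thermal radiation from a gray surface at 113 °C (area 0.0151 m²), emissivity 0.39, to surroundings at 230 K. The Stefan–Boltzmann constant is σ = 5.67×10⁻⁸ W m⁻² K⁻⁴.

Q ≈ 6.48 W

Convert: 113 °C = 386 K.
Q = εσA(T⁴ − T_s⁴). T⁴ − T_s⁴ = (386)⁴ − (230)⁴ = 2.22×10^10 − 2.80×10^9 = 1.94×10^10 K⁴.
Q = 0.39 × 5.67×10⁻⁸ × 0.0151 × 1.94×10^10 = 6.48 W.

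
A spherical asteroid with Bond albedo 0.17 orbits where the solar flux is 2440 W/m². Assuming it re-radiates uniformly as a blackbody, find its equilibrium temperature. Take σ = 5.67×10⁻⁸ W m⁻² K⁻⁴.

Power absorbed = (1−a)S·πR²; power emitted = 4πR²σT⁴. Equating and cancelling πR²:
T = ((1−a)S / 4σ)^(1/4) = (2030 / (4 × 5.67×10⁻⁸))^(1/4) = (8.93×10^9)^(1/4).
T = 307 K.

T ≈ 307 K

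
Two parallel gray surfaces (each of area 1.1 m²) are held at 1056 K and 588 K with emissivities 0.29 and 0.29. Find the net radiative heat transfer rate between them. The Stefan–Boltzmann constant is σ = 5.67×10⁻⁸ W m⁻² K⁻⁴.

Q ≈ 11900 W

For two large parallel gray plates, q = σ(T₁⁴ − T₂⁴) / (1/ε₁ + 1/ε₂ − 1).
1/ε₁ + 1/ε₂ − 1 = 1/0.29 + 1/0.29 − 1 = 5.897.
T₁⁴ − T₂⁴ = 1.24×10^12 − 1.20×10^11 = 1.12×10^12 K⁴.
q = 5.67×10⁻⁸ × 1.12×10^12 / 5.897 = 10800 W/m².
Q = q·A = 10800 × 1.1 = 11900 W.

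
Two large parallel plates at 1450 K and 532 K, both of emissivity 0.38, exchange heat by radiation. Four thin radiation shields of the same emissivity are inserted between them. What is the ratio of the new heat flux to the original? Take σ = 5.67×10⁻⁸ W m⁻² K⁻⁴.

ratio ≈ 0.200

With N identical shields there are N+1 = 5 gaps in series, each with the same radiative resistance, so the flux falls to 1/(N+1) of its unshielded value.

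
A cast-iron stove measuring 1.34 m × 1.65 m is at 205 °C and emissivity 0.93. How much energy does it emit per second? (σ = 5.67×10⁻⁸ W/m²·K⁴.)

A = 1.34 × 1.65 = 2.21 m².
205 °C = 478 K.
P = εσAT⁴ = 0.93 × 5.67×10⁻⁸ × 2.21 × (478)⁴ = 0.93 × 5.67×10⁻⁸ × 2.21 × 5.22×10^10.
P = 6090 W.

P ≈ 6090 W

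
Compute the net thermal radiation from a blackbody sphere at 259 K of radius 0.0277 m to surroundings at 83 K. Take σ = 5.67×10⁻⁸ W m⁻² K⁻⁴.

A = 4πr² = 4π × (0.0277)² = 9.64×10^-3 m².
Q = σA(T⁴ − T_s⁴). T⁴ − T_s⁴ = (259)⁴ − (83)⁴ = 4.50×10^9 − 4.75×10^7 = 4.45×10^9 K⁴.
Q = 5.67×10⁻⁸ × 9.64×10^-3 × 4.45×10^9 = 2.43 W.

Q ≈ 2.43 W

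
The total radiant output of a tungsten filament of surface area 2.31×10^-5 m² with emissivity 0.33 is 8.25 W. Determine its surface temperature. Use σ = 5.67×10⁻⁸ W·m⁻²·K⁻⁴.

T ≈ 2090 K

From P = εσAT⁴, T = (P / εσA)^(1/4) = (8.25 / (0.33 × 5.67×10⁻⁸ × 2.31×10^-5))^(1/4).
T = (1.91×10^13)^(1/4) = 2090 K.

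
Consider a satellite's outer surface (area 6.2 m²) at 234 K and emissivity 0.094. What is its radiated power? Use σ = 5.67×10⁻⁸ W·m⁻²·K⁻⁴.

P ≈ 99.1 W

Stefan–Boltzmann: P = εσAT⁴ = 0.094 × 5.67×10⁻⁸ × 6.20 × (234)⁴ = 0.094 × 5.67×10⁻⁸ × 6.20 × 3.00×10^9.
P = 99.1 W.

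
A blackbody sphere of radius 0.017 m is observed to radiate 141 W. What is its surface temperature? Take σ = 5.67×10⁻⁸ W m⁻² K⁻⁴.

A = 4πr² = 4π × (0.017)² = 3.63×10^-3 m².
From P = σAT⁴, T = (P / σA)^(1/4) = (141 / (5.67×10⁻⁸ × 3.63×10^-3))^(1/4).
T = (6.85×10^11)^(1/4) = 910 K.

T ≈ 910 K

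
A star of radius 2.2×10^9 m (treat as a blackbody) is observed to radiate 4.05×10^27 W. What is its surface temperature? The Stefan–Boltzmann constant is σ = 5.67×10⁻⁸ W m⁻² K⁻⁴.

T ≈ 5850 K

A = 4πr² = 4π × (2.2×10^9)² = 6.08×10^19 m².
From P = σAT⁴, T = (P / σA)^(1/4) = (4.05×10^27 / (5.67×10⁻⁸ × 6.08×10^19))^(1/4).
T = (1.17×10^15)^(1/4) = 5850 K.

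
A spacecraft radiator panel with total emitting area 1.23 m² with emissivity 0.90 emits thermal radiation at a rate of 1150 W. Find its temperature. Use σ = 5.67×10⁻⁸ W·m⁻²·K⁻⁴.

T ≈ 368 K

From P = εσAT⁴, T = (P / εσA)^(1/4) = (1150 / (0.90 × 5.67×10⁻⁸ × 1.23))^(1/4).
T = (1.83×10^10)^(1/4) = 368 K.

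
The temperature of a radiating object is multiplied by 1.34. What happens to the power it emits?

factor ≈ 3.22

P ∝ T⁴, so the power scales as (1.34)⁴ = 3.22.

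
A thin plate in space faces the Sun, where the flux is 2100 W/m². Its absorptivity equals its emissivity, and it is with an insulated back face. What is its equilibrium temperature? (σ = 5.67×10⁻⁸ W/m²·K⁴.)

Absorbed flux αS = emitted flux εσT⁴ (one radiating face); with α = ε, T = (S/σ)^(1/4).
T = (2100 / 5.67×10⁻⁸)^(1/4) = (3.70×10^10)^(1/4).
T = 439 K.

T ≈ 439 K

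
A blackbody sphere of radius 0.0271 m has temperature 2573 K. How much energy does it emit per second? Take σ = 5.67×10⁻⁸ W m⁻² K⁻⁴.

A = 4πr² = 4π × (0.0271)² = 9.23×10^-3 m².
P = σAT⁴ = 5.67×10⁻⁸ × 9.23×10^-3 × (2573)⁴ = 5.67×10⁻⁸ × 9.23×10^-3 × 4.38×10^13.
P = 22900 W.

P ≈ 22900 W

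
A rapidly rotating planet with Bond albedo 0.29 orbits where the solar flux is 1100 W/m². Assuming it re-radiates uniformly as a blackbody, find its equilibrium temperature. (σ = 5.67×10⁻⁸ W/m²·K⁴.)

T ≈ 242 K

Power absorbed = (1−a)S·πR²; power emitted = 4πR²σT⁴. Equating and cancelling πR²:
T = ((1−a)S / 4σ)^(1/4) = (781 / (4 × 5.67×10⁻⁸))^(1/4) = (3.44×10^9)^(1/4).
T = 242 K.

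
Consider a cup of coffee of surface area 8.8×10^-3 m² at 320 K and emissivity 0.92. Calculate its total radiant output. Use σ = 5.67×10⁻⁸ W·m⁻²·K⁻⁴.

P ≈ 4.81 W

Stefan–Boltzmann: P = εσAT⁴ = 0.92 × 5.67×10⁻⁸ × 8.80×10^-3 × (320)⁴ = 0.92 × 5.67×10⁻⁸ × 8.80×10^-3 × 1.05×10^10.
P = 4.81 W.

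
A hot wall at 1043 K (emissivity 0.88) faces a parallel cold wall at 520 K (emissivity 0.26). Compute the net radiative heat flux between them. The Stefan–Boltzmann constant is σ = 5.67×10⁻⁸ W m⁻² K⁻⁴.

q ≈ 15800 W/m²

For two large parallel gray plates, q = σ(T₁⁴ − T₂⁴) / (1/ε₁ + 1/ε₂ − 1).
1/ε₁ + 1/ε₂ − 1 = 1/0.88 + 1/0.26 − 1 = 3.983.
T₁⁴ − T₂⁴ = 1.18×10^12 − 7.31×10^10 = 1.11×10^12 K⁴.
q = 5.67×10⁻⁸ × 1.11×10^12 / 3.983 = 15800 W/m².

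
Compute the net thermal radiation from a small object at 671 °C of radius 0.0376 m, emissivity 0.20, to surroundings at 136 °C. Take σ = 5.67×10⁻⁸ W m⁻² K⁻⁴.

Q ≈ 154 W

A = 4πr² = 4π × (0.0376)² = 0.0178 m².
Convert: 671 °C = 944 K; 136 °C = 409 K.
Q = εσA(T⁴ − T_s⁴). T⁴ − T_s⁴ = (944)⁴ − (409)⁴ = 7.94×10^11 − 2.80×10^10 = 7.66×10^11 K⁴.
Q = 0.20 × 5.67×10⁻⁸ × 0.0178 × 7.66×10^11 = 154 W.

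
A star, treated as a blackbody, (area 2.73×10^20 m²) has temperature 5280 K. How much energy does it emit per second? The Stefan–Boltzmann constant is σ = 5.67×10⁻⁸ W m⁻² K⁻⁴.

P = σAT⁴ = 5.67×10⁻⁸ × 2.73×10^20 × (5280)⁴ = 5.67×10⁻⁸ × 2.73×10^20 × 7.77×10^14.
P = 1.20×10^28 W.

P ≈ 1.20×10^28 W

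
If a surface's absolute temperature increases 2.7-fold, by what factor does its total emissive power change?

P ∝ T⁴, so the power scales as (2.7)⁴ = 53.1.

factor ≈ 53.1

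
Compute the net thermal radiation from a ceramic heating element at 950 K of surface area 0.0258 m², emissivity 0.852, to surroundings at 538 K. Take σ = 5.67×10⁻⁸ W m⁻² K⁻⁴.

Q = εσA(T⁴ − T_s⁴). T⁴ − T_s⁴ = (950)⁴ − (538)⁴ = 8.15×10^11 − 8.38×10^10 = 7.31×10^11 K⁴.
Q = 0.852 × 5.67×10⁻⁸ × 0.0258 × 7.31×10^11 = 911 W.

Q ≈ 911 W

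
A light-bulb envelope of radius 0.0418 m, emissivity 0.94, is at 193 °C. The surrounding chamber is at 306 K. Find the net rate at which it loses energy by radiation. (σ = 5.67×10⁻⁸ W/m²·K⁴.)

A = 4πr² = 4π × (0.0418)² = 0.0220 m².
Convert: 193 °C = 466 K.
Q = εσA(T⁴ − T_s⁴). T⁴ − T_s⁴ = (466)⁴ − (306)⁴ = 4.72×10^10 − 8.77×10^9 = 3.84×10^10 K⁴.
Q = 0.94 × 5.67×10⁻⁸ × 0.0220 × 3.84×10^10 = 44.9 W.

Q ≈ 44.9 W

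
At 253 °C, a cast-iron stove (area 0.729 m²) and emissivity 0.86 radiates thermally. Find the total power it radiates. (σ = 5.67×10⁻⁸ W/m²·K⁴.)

P ≈ 2720 W

253 °C = 526 K.
P = εσAT⁴ = 0.86 × 5.67×10⁻⁸ × 0.729 × (526)⁴ = 0.86 × 5.67×10⁻⁸ × 0.729 × 7.65×10^10.
P = 2720 W.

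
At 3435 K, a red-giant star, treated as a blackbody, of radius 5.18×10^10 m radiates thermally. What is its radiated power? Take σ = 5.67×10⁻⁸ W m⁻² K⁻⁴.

P ≈ 2.66×10^29 W

A = 4πr² = 4π × (5.18×10^10)² = 3.37×10^22 m².
P = σAT⁴ = 5.67×10⁻⁸ × 3.37×10^22 × (3435)⁴ = 5.67×10⁻⁸ × 3.37×10^22 × 1.39×10^14.
P = 2.66×10^29 W.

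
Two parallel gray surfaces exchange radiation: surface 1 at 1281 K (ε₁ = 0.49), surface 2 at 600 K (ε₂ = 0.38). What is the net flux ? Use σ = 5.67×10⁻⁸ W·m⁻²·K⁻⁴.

q ≈ 39600 W/m²

For two large parallel gray plates, q = σ(T₁⁴ − T₂⁴) / (1/ε₁ + 1/ε₂ − 1).
1/ε₁ + 1/ε₂ − 1 = 1/0.49 + 1/0.38 − 1 = 3.672.
T₁⁴ − T₂⁴ = 2.69×10^12 − 1.30×10^11 = 2.56×10^12 K⁴.
q = 5.67×10⁻⁸ × 2.56×10^12 / 3.672 = 39600 W/m².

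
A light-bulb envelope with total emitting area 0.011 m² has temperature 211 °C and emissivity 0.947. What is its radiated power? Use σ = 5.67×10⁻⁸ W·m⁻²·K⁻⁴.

P ≈ 32.4 W

211 °C = 484 K.
Stefan–Boltzmann: P = εσAT⁴ = 0.947 × 5.67×10⁻⁸ × 0.0110 × (484)⁴ = 0.947 × 5.67×10⁻⁸ × 0.0110 × 5.49×10^10.
P = 32.4 W.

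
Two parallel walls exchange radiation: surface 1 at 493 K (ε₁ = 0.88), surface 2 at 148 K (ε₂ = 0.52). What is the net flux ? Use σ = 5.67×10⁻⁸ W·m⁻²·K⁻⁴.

For two large parallel gray plates, q = σ(T₁⁴ − T₂⁴) / (1/ε₁ + 1/ε₂ − 1).
1/ε₁ + 1/ε₂ − 1 = 1/0.88 + 1/0.52 − 1 = 2.059.
T₁⁴ − T₂⁴ = 5.91×10^10 − 4.80×10^8 = 5.86×10^10 K⁴.
q = 5.67×10⁻⁸ × 5.86×10^10 / 2.059 = 1610 W/m².

q ≈ 1610 W/m²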